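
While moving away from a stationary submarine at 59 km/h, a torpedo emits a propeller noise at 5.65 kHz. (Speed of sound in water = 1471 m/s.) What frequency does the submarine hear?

59 km/h = 16.39 m/s.
Moving source, stationary observer: f' = f · v/(v + v_s) since the source is receding.
f' = 5.65 × 1471/(1471 + 16.39) = 5.65 × 1471/1487 ≈ 5.59 kHz.

5.59 kHz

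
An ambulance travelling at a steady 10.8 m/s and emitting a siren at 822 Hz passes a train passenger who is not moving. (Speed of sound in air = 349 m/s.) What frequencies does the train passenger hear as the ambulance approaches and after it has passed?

Approaching: f₁ = f · v/(v − v_s) = 822 × 349/338.2 ≈ 848 Hz.
Receding: f₂ = f · v/(v + v_s) = 822 × 349/359.8 ≈ 797 Hz.

848 Hz approaching; 797 Hz receding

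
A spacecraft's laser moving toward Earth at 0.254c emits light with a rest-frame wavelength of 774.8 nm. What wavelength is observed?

597.6 nm

Relativistic Doppler for wavelength: λ' = λ₀ · √((1 − β)/(1 + β)).
λ' = 774.8 × √(0.7460/1.2540) = 774.8 × 0.77130 ≈ 597.6 nm.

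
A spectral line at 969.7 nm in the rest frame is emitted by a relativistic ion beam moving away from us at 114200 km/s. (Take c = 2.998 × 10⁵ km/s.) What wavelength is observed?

β = v/c = 114200/299800 = 0.3809.
Relativistic Doppler for wavelength: λ' = λ₀ · √((1 + β)/(1 − β)).
λ' = 969.7 × √(1.3809/0.6191) = 969.7 × 1.49352 ≈ 1448.3 nm.

1448.3 nm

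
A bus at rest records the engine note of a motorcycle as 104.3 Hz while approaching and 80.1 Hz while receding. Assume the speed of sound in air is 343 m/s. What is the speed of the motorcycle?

45 m/s

f₁/f₂ = (v + v_s)/(v − v_s), so v_s = v · (f₁ − f₂)/(f₁ + f₂).
v_s = 343 × (104.3 − 80.1)/(104.3 + 80.1) = 343 × 24.2/184.4 ≈ 45 m/s.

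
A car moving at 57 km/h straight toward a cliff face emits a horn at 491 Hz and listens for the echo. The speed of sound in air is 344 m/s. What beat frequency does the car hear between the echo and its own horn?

57 km/h = 15.83 m/s.
The cliff face receives the sound from a moving source: f₁ = f₀ · v/(v − v_e) = 491 × 344/328.17 ≈ 514.7 Hz.
On the return leg the car is a moving observer: f₂ = f₁ · (v + v_e)/v = 514.7 × 359.83/344 ≈ 538.4 Hz.
Beat against the emitted tone: |f₂ − f₀| = 2v_e·f₀/(v − v_e) = 2 × 15.83 × 491/328.17 ≈ 47.4 Hz.

47.4 Hz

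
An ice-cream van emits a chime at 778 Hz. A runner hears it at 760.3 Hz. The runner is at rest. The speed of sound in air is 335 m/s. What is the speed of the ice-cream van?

f' < f, so the ice-cream van is receding.
f' = f · v/(v + v_s) ⇒ v_s = v · |1 − f/f'|.
v_s = 335 × |1 − 778/760.3| = 335 × 0.02328 ≈ 7.8 m/s.

7.8 m/s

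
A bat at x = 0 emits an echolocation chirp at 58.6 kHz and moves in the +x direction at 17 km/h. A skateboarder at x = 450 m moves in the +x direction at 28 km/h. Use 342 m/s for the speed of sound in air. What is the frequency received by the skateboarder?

17 km/h = 4.722 m/s; 28 km/h = 7.778 m/s.
The observer lies on the +x side, so the source is heading toward the observer and the observer is heading away from the source.
Both move, so f' = f · (v − v_o)/(v − v_s).
f' = 58.6 × (342 − 7.778)/(342 − 4.722) = 58.6 × 334.22/337.28 ≈ 58.1 kHz.

58.1 kHz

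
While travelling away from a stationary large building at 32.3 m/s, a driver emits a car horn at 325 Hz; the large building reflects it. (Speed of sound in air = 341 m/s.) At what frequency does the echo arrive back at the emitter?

The large building receives the sound from a moving source: f₁ = f₀ · v/(v + v_e) = 325 × 341/373.3 ≈ 297 Hz.
On the return leg the driver is a moving observer: f₂ = f₁ · (v − v_e)/v = 297 × 308.7/341 ≈ 269 Hz.

269 Hz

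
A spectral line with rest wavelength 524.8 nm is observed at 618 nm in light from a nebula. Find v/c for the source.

0.162

λ'/λ₀ = 1.1776 > 1 (redshift), so the source is receding.
λ'/λ₀ = √((1 + β)/(1 − β)) for a receding source ⇒ β = (r² − 1)/(r² + 1) with r = λ'/λ₀.
β = (1.3867 − 1)/(1.3867 + 1) ≈ 0.162.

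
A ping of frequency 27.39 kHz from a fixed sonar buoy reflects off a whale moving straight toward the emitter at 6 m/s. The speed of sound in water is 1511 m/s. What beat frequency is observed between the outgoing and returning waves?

218 Hz

At the whale (a moving observer), f₁ = f₀ · (v + u)/v = 27.39 × 1517/1511 ≈ 27.499 kHz.
On reflection it acts as a source moving toward the stationary detector: f₂ = f₁ · v/(v − u) = 27.499 × 1511/1505 ≈ 27.608 kHz.
Beat frequency (with f₀ = 27390 Hz): |f₂ − f₀| = 2u·f₀/(v − u) = 2 × 6 × 27390/1505 ≈ 218 Hz.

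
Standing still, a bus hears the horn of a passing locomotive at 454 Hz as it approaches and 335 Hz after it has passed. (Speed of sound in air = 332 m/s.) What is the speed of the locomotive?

50 m/s

f₁/f₂ = (v + v_s)/(v − v_s), so v_s = v · (f₁ − f₂)/(f₁ + f₂).
v_s = 332 × (454 − 335)/(454 + 335) = 332 × 119/789 ≈ 50 m/s.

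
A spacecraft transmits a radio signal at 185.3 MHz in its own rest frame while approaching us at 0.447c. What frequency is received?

299.7 MHz

Relativistic Doppler for frequency: f' = f₀ · √((1 + β)/(1 − β)).
f' = 185.3 × √(1.4470/0.5530) = 185.3 × 1.61760 ≈ 299.7 MHz.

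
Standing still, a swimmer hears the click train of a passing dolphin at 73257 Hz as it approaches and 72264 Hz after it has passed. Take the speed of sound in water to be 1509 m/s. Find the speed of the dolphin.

10.3 m/s

f₁/f₂ = (v + v_s)/(v − v_s), so v_s = v · (f₁ − f₂)/(f₁ + f₂).
v_s = 1509 × (73257 − 72264)/(73257 + 72264) = 1509 × 993/145521 ≈ 10.3 m/s.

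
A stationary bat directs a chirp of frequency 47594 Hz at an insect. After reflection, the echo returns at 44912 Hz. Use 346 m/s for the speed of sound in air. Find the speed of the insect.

Double Doppler shift off a moving reflector: f₂ = f₀ · (v + u)/(v − u) (u > 0 toward emitter).
Rearranging, u = v · (f₂ − f₀)/(f₂ + f₀) = 346 × -2682/92506 ≈ -10.0 m/s.
So the insect is moving at 10.0 m/s away from the emitter.

10.0 m/s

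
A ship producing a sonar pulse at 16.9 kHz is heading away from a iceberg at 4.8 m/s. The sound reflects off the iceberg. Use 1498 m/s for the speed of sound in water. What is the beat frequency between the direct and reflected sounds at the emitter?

108 Hz

The iceberg receives the sound from a moving source: f₁ = f₀ · v/(v + v_e) = 16.9 × 1498/1502.8 ≈ 16.8460 kHz.
On the return leg the ship is a moving observer: f₂ = f₁ · (v − v_e)/v = 16.8460 × 1493.2/1498 ≈ 16.7920 kHz.
Equivalently f₂ = f₀ · (v − v_e)/(v + v_e).
Beat against the emitted tone (with f₀ = 16900 Hz): |f₂ − f₀| = 2v_e·f₀/(v + v_e) = 2 × 4.8 × 16900/1502.8 ≈ 108 Hz.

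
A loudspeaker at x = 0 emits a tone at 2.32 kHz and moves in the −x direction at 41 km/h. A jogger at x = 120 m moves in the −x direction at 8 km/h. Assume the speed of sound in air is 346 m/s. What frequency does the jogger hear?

2.26 kHz

41 km/h = 11.39 m/s; 8 km/h = 2.222 m/s.
The observer lies on the +x side, so the source is heading away from the observer and the observer is heading toward the source.
General Doppler shift: f' = f · (v + v_o)/(v + v_s).
f' = 2.32 × (346 + 2.222)/(346 + 11.39) = 2.32 × 348.22/357.39 ≈ 2.26 kHz.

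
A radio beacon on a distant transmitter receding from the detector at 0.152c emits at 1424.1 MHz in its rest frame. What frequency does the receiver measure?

Relativistic Doppler for frequency: f' = f₀ · √((1 − β)/(1 + β)).
f' = 1424.1 × √(0.8480/1.1520) = 1424.1 × 0.85797 ≈ 1221.8 MHz.

1221.8 MHz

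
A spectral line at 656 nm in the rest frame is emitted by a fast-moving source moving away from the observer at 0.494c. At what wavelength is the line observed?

Relativistic Doppler for wavelength: λ' = λ₀ · √((1 + β)/(1 − β)).
λ' = 656 × √(1.4940/0.5060) = 656 × 1.71830 ≈ 1127.2 nm.

1127.2 nm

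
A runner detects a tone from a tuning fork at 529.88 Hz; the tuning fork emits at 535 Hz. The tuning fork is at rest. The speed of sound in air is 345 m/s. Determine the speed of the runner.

3.3 m/s

f' < f, so the runner is receding.
f' = f · (v − v_o)/v ⇒ v_o = v · |f'/f − 1|.
v_o = 345 × |529.88/535 − 1| = 345 × 0.00957 ≈ 3.3 m/s.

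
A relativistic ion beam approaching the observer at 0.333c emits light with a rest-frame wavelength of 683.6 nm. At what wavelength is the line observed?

Relativistic Doppler for wavelength: λ' = λ₀ · √((1 − β)/(1 + β)).
λ' = 683.6 × √(0.6670/1.3330) = 683.6 × 0.70737 ≈ 483.6 nm.

483.6 nm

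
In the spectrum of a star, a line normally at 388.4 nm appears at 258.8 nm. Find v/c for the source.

0.385

λ'/λ₀ = 0.6663 < 1 (blueshift), so the source is approaching.
λ'/λ₀ = √((1 − β)/(1 + β)) for an approaching source ⇒ β = (1 − r²)/(1 + r²) with r = λ'/λ₀.
β = (1 − 0.4440)/(1 + 0.4440) ≈ 0.385.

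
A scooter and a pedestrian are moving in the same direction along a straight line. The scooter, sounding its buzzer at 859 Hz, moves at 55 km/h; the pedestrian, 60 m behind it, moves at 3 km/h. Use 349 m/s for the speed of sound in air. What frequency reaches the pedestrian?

825 Hz

55 km/h = 15.28 m/s; 3 km/h = 0.8333 m/s.
The pedestrian is behind, so the scooter is moving away from it while the pedestrian is moving toward the scooter.
Both move, so f' = f · (v + v_o)/(v + v_s).
f' = 859 × (349 + 0.8333)/(349 + 15.28) = 859 × 349.83/364.28 ≈ 825 Hz.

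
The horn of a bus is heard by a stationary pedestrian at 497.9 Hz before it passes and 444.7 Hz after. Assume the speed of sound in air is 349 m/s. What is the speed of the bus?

f₁/f₂ = (v + v_s)/(v − v_s), so v_s = v · (f₁ − f₂)/(f₁ + f₂).
v_s = 349 × (497.9 − 444.7)/(497.9 + 444.7) = 349 × 53.2/942.6 ≈ 19.7 m/s.

19.7 m/s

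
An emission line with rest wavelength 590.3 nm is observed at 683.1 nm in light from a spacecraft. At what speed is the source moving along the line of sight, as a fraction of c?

0.145

λ'/λ₀ = 1.1572 > 1 (redshift), so the source is receding.
λ'/λ₀ = √((1 + β)/(1 − β)) for a receding source ⇒ β = (r² − 1)/(r² + 1) with r = λ'/λ₀.
β = (1.3391 − 1)/(1.3391 + 1) ≈ 0.145.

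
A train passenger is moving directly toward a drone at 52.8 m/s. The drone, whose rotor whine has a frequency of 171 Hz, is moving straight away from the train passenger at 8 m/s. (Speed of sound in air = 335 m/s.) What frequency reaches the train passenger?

193 Hz

Both move, so f' = f · (v + v_o)/(v + v_s).
f' = 171 × (335 + 52.8)/(335 + 8) = 171 × 387.8/343 ≈ 193 Hz.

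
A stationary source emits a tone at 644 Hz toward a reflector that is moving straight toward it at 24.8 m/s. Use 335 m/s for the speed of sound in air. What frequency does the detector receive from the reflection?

At the reflector (a moving observer), f₁ = f₀ · (v + u)/v = 644 × 359.8/335 ≈ 692 Hz.
The reflection then acts as a moving source: f₂ = f₁ · v/(v − u) ≈ 747 Hz.

747 Hz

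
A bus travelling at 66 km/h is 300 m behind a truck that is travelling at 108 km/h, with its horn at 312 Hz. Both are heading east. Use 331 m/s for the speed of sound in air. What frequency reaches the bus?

108 km/h = 30 m/s; 66 km/h = 18.33 m/s.
The bus is behind, so the truck is moving away from it while the bus is moving toward the truck.
With source receding and observer approaching, f' = f · (v + v_o)/(v + v_s).
f' = 312 × (331 + 18.33)/(331 + 30) = 312 × 349.33/361 ≈ 302 Hz.

302 Hz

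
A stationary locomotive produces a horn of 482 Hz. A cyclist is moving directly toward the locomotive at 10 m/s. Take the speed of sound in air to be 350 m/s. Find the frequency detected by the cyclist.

496 Hz

Only the observer moves, toward the source, so f' = f · (v + v_o)/v.
f' = 482 × (350 + 10)/350 = 482 × 360/350 ≈ 496 Hz.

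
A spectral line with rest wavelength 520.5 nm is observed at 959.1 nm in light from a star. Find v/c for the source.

λ'/λ₀ = 1.8427 > 1 (redshift), so the source is receding.
λ'/λ₀ = √((1 + β)/(1 − β)) for a receding source ⇒ β = (r² − 1)/(r² + 1) with r = λ'/λ₀.
β = (3.3954 − 1)/(3.3954 + 1) ≈ 0.545.

0.545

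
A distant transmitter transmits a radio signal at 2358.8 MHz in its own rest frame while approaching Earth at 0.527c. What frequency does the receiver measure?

4238.2 MHz

Relativistic Doppler for frequency: f' = f₀ · √((1 + β)/(1 − β)).
f' = 2358.8 × √(1.5270/0.4730) = 2358.8 × 1.79676 ≈ 4238.2 MHz.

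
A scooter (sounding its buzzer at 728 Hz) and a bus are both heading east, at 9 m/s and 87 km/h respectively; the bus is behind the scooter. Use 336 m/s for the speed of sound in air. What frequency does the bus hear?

760 Hz

87 km/h = 24.17 m/s.
The bus is behind, so the scooter is moving away from it while the bus is moving toward the scooter.
With source receding and observer approaching, f' = f · (v + v_o)/(v + v_s).
f' = 728 × (336 + 24.17)/(336 + 9) = 728 × 360.17/345 ≈ 760 Hz.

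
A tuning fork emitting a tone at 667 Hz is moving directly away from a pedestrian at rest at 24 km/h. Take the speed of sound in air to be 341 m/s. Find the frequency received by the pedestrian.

654 Hz

24 km/h = 6.667 m/s.
Moving source, stationary observer: f' = f · v/(v + v_s) since the source is receding.
f' = 667 × 341/(341 + 6.667) = 667 × 341/347.7 ≈ 654 Hz.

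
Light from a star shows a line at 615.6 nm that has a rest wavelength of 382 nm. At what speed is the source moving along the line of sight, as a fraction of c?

λ'/λ₀ = 1.6115 > 1 (redshift), so the source is receding.
λ'/λ₀ = √((1 + β)/(1 − β)) for a receding source ⇒ β = (r² − 1)/(r² + 1) with r = λ'/λ₀.
β = (2.5970 − 1)/(2.5970 + 1) ≈ 0.444.

0.444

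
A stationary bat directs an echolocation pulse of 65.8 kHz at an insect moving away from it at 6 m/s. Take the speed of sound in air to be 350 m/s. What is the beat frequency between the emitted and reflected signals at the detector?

At the insect (a moving observer), f₁ = f₀ · (v − u)/v = 65.8 × 344/350 ≈ 64.67 kHz.
On reflection it acts as a source moving away from the stationary detector: f₂ = f₁ · v/(v + u) = 64.67 × 350/356 ≈ 63.58 kHz.
Beat frequency (with f₀ = 65800 Hz): |f₂ − f₀| = 2u·f₀/(v + u) = 2 × 6 × 65800/356 ≈ 2218 Hz.

2218 Hz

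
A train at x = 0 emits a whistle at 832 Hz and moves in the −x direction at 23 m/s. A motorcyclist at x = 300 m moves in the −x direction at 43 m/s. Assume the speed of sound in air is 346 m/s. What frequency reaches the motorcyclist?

The observer lies on the +x side, so the source is heading away from the observer and the observer is heading toward the source.
Both move, so f' = f · (v + v_o)/(v + v_s).
f' = 832 × (346 + 43)/(346 + 23) = 832 × 389/369 ≈ 877 Hz.

877 Hz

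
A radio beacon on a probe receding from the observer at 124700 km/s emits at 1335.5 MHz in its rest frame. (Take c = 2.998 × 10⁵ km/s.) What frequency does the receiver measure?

857.7 MHz

β = v/c = 124700/299800 = 0.4159.
Relativistic Doppler for frequency: f' = f₀ · √((1 − β)/(1 + β)).
f' = 1335.5 × √(0.5841/1.4159) = 1335.5 × 0.64225 ≈ 857.7 MHz.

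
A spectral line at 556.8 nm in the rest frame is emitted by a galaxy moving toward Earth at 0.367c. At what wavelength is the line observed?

378.9 nm

Relativistic Doppler for wavelength: λ' = λ₀ · √((1 − β)/(1 + β)).
λ' = 556.8 × √(0.6330/1.3670) = 556.8 × 0.68048 ≈ 378.9 nm.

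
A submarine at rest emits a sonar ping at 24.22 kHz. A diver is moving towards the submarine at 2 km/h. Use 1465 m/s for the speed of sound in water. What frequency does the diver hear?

24.2 kHz

2 km/h = 0.5556 m/s.
Moving observer, stationary source: f' = f · (v + v_o)/v.
f' = 24.22 × (1465 + 0.5556)/1465 = 24.22 × 1465.6/1465 ≈ 24.2 kHz.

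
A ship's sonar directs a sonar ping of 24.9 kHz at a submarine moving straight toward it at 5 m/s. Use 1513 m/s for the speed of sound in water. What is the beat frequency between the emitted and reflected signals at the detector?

165 Hz

At the submarine (a moving observer), f₁ = f₀ · (v + u)/v = 24.9 × 1518/1513 ≈ 24.9823 kHz.
The reflection then acts as a moving source: f₂ = f₁ · v/(v − u) ≈ 25.0651 kHz.
Equivalently f₂ = f₀ · (v + u)/(v − u).
Beat frequency (with f₀ = 24900 Hz): |f₂ − f₀| = 2u·f₀/(v − u) = 2 × 5 × 24900/1508 ≈ 165 Hz.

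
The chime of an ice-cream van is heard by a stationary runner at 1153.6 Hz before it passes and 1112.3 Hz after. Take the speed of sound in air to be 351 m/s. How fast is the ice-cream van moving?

6.4 m/s

f₁/f₂ = (v + v_s)/(v − v_s), so v_s = v · (f₁ − f₂)/(f₁ + f₂).
v_s = 351 × (1153.6 − 1112.3)/(1153.6 + 1112.3) = 351 × 41.3/2265.9 ≈ 6.4 m/s.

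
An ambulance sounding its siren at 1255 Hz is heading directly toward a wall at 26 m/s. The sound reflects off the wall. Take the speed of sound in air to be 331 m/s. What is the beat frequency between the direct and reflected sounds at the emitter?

214 Hz

The wall receives the sound from a moving source: f₁ = f₀ · v/(v − v_e) = 1255 × 331/305 ≈ 1362 Hz.
On the return leg the ambulance is a moving observer: f₂ = f₁ · (v + v_e)/v = 1362 × 357/331 ≈ 1469 Hz.
Equivalently f₂ = f₀ · (v + v_e)/(v − v_e).
Beat against the emitted tone: |f₂ − f₀| = 2v_e·f₀/(v − v_e) = 2 × 26 × 1255/305 ≈ 214 Hz.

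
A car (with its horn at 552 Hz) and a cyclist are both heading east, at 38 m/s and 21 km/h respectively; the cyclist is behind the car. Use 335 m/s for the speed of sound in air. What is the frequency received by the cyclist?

504 Hz

21 km/h = 5.833 m/s.
The cyclist is behind, so the car is moving away from it while the cyclist is moving toward the car.
With source receding and observer approaching, f' = f · (v + v_o)/(v + v_s).
f' = 552 × (335 + 5.833)/(335 + 38) = 552 × 340.83/373 ≈ 504 Hz.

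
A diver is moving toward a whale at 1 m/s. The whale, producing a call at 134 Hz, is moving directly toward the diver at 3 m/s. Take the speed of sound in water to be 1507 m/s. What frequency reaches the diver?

134 Hz

Both move, so f' = f · (v + v_o)/(v − v_s).
f' = 134 × (1507 + 1)/(1507 − 3) = 134 × 1508/1504 ≈ 134 Hz.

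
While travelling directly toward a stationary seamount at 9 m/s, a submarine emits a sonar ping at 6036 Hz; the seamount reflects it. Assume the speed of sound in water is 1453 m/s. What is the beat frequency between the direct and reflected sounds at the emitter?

The seamount receives the sound from a moving source: f₁ = f₀ · v/(v − v_e) = 6036 × 1453/1444 ≈ 6073.6 Hz.
On the return leg the submarine is a moving observer: f₂ = f₁ · (v + v_e)/v = 6073.6 × 1462/1453 ≈ 6111.2 Hz.
Equivalently f₂ = f₀ · (v + v_e)/(v − v_e).
Beat against the emitted tone: |f₂ − f₀| = 2v_e·f₀/(v − v_e) = 2 × 9 × 6036/1444 ≈ 75 Hz.

75 Hz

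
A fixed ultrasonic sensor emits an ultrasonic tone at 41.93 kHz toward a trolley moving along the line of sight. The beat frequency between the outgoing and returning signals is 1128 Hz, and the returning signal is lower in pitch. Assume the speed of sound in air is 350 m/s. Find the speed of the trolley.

4.8 m/s

Double Doppler shift off a moving reflector: f₂ = f₀ · (v + u)/(v − u) (u > 0 toward emitter).
Returning signal is lower, so f₂ = f₀ − Δf = 41930 − 1128 = 40802 Hz.
Rearranging, u = v · (f₂ − f₀)/(f₂ + f₀) = 350 × -1128/82732 ≈ -4.8 m/s.
So the trolley is moving at 4.8 m/s away from the emitter.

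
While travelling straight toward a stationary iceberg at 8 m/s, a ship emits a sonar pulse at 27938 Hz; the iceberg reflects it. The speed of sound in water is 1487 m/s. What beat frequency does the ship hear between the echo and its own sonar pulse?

The iceberg receives the sound from a moving source: f₁ = f₀ · v/(v − v_e) = 27938 × 1487/1479 ≈ 28089 Hz.
On the return leg the ship is a moving observer: f₂ = f₁ · (v + v_e)/v = 28089 × 1495/1487 ≈ 28240 Hz.
Beat against the emitted tone: |f₂ − f₀| = 2v_e·f₀/(v − v_e) = 2 × 8 × 27938/1479 ≈ 302 Hz.

302 Hz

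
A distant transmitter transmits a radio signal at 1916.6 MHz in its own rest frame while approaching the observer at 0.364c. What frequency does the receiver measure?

2806.8 MHz

Relativistic Doppler for frequency: f' = f₀ · √((1 + β)/(1 − β)).
f' = 1916.6 × √(1.3640/0.6360) = 1916.6 × 1.46446 ≈ 2806.8 MHz.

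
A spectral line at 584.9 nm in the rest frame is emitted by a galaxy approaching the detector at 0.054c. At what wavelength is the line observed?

Relativistic Doppler for wavelength: λ' = λ₀ · √((1 − β)/(1 + β)).
λ' = 584.9 × √(0.9460/1.0540) = 584.9 × 0.94738 ≈ 554.1 nm.

554.1 nm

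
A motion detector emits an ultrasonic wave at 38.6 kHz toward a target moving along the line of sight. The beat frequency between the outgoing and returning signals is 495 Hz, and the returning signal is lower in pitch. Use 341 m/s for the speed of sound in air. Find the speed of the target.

2.20 m/s

Double Doppler shift off a moving reflector: f₂ = f₀ · (v + u)/(v − u) (u > 0 toward emitter).
Returning signal is lower, so f₂ = f₀ − Δf = 38600 − 495 = 38105 Hz.
Rearranging, u = v · (f₂ − f₀)/(f₂ + f₀) = 341 × -495/76705 ≈ -2.20 m/s.
So the target is moving at 2.20 m/s away from the emitter.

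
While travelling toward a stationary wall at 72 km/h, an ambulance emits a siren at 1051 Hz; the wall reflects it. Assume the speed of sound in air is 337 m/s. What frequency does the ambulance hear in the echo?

72 km/h = 20 m/s.
The wall receives the sound from a moving source: f₁ = f₀ · v/(v − v_e) = 1051 × 337/317 ≈ 1117 Hz.
On the return leg the ambulance is a moving observer: f₂ = f₁ · (v + v_e)/v = 1117 × 357/337 ≈ 1184 Hz.
Equivalently f₂ = f₀ · (v + v_e)/(v − v_e).

1184 Hz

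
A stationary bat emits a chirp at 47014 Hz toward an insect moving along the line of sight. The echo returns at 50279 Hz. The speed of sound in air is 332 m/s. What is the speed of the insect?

Double Doppler shift off a moving reflector: f₂ = f₀ · (v + u)/(v − u) (u > 0 toward emitter).
Rearranging, u = v · (f₂ − f₀)/(f₂ + f₀) = 332 × 3265/97293 ≈ 11.1 m/s.
So the insect is moving at 11.1 m/s toward the emitter.

11.1 m/s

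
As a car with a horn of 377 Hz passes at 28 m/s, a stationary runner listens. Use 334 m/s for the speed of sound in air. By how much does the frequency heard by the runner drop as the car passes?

63.7 Hz

Approaching: f₁ = f · v/(v − v_s) = 377 × 334/306 ≈ 411.5 Hz.
Receding: f₂ = f · v/(v + v_s) = 377 × 334/362 ≈ 347.8 Hz.
Drop: f₁ − f₂ = 2f·v·v_s/(v² − v_s²) = 2 × 377 × 334 × 28/(334² − 28²) ≈ 63.7 Hz.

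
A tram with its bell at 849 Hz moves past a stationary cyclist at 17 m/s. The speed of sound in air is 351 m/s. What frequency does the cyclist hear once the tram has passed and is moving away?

810 Hz

Receding: f₂ = f · v/(v + v_s) = 849 × 351/368 ≈ 810 Hz.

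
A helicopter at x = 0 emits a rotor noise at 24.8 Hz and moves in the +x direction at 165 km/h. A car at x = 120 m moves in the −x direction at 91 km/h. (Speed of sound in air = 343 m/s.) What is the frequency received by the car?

30.7 Hz

165 km/h = 45.83 m/s; 91 km/h = 25.28 m/s.
The observer lies on the +x side, so the source is heading toward the observer and the observer is heading toward the source.
General Doppler shift: f' = f · (v + v_o)/(v − v_s).
f' = 24.8 × (343 + 25.28)/(343 − 45.83) = 24.8 × 368.28/297.17 ≈ 30.7 Hz.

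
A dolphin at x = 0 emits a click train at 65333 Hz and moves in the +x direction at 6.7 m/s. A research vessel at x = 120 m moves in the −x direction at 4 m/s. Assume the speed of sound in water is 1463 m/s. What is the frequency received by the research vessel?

The observer lies on the +x side, so the source is heading toward the observer and the observer is heading toward the source.
General Doppler shift: f' = f · (v + v_o)/(v − v_s).
f' = 65333 × (1463 + 4)/(1463 − 6.7) = 65333 × 1467/1456.3 ≈ 65813 Hz.

65813 Hz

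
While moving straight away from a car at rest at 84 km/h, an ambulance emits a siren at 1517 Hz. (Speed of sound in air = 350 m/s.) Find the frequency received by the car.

1422 Hz

84 km/h = 23.33 m/s.
Moving source, stationary observer: f' = f · v/(v + v_s) since the source is receding.
f' = 1517 × 350/(350 + 23.33) = 1517 × 350/373.3 ≈ 1422 Hz.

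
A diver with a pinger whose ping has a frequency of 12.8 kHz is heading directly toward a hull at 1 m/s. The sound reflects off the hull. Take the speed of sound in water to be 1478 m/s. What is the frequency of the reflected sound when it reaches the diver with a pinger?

The hull receives the sound from a moving source: f₁ = f₀ · v/(v − v_e) = 12.8 × 1478/1477 ≈ 12.81 kHz.
On the return leg the diver with a pinger is a moving observer: f₂ = f₁ · (v + v_e)/v = 12.81 × 1479/1478 ≈ 12.82 kHz.

12.82 kHz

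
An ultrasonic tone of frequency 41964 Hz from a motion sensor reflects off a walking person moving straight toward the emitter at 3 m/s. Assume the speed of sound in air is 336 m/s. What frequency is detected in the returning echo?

At the walking person (a moving observer), f₁ = f₀ · (v + u)/v = 41964 × 339/336 ≈ 42339 Hz.
The reflection then acts as a moving source: f₂ = f₁ · v/(v − u) ≈ 42720 Hz.

42720 Hz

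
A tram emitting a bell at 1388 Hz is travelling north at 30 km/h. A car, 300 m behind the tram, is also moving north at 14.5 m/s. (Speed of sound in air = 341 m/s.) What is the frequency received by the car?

1413 Hz

30 km/h = 8.333 m/s.
The car is behind, so the tram is moving away from it while the car is moving toward the tram.
Both move, so f' = f · (v + v_o)/(v + v_s).
f' = 1388 × (341 + 14.5)/(341 + 8.333) = 1388 × 355.5/349.33 ≈ 1413 Hz.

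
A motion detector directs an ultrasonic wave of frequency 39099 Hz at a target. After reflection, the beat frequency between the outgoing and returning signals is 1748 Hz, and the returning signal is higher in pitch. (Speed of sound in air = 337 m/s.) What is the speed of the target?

7.4 m/s

Double Doppler shift off a moving reflector: f₂ = f₀ · (v + u)/(v − u) (u > 0 toward emitter).
Returning signal is higher, so f₂ = f₀ + Δf = 39099 + 1748 = 40847 Hz.
Rearranging, u = v · (f₂ − f₀)/(f₂ + f₀) = 337 × 1748/79946 ≈ 7.4 m/s.
So the target is moving at 7.4 m/s toward the emitter.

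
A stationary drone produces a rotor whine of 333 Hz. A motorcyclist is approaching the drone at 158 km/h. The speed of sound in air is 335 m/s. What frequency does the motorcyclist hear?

377 Hz

158 km/h = 43.89 m/s.
Only the observer moves, toward the source, so f' = f · (v + v_o)/v.
f' = 333 × (335 + 43.89)/335 = 333 × 378.89/335 ≈ 377 Hz.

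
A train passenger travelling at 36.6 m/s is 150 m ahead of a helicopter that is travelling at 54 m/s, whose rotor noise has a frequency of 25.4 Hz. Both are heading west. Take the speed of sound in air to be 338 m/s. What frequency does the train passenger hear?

The train passenger is ahead, so the helicopter is moving toward it while the train passenger is moving away from the helicopter.
General Doppler shift: f' = f · (v − v_o)/(v − v_s).
f' = 25.4 × (338 − 36.6)/(338 − 54) = 25.4 × 301.4/284 ≈ 27.0 Hz.

27.0 Hz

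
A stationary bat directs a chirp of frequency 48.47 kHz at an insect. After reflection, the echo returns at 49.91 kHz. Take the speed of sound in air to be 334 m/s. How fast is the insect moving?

4.9 m/s

Double Doppler shift off a moving reflector: f₂ = f₀ · (v + u)/(v − u) (u > 0 toward emitter).
Rearranging, u = v · (f₂ − f₀)/(f₂ + f₀) = 334 × 1.44/98.38 ≈ 4.9 m/s.
So the insect is moving at 4.9 m/s toward the emitter.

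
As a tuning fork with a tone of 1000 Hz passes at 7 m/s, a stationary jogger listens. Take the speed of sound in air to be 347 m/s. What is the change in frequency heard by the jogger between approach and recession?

40.4 Hz

Approaching: f₁ = f · v/(v − v_s) = 1000 × 347/340 ≈ 1020.6 Hz.
Receding: f₂ = f · v/(v + v_s) = 1000 × 347/354 ≈ 980.2 Hz.
Drop: f₁ − f₂ = 2f·v·v_s/(v² − v_s²) = 2 × 1000 × 347 × 7/(347² − 7²) ≈ 40.4 Hz.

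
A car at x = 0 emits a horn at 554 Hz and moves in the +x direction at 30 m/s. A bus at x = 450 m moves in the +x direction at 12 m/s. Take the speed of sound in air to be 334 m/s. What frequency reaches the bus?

587 Hz

The observer lies on the +x side, so the source is heading toward the observer and the observer is heading away from the source.
Both move, so f' = f · (v − v_o)/(v − v_s).
f' = 554 × (334 − 12)/(334 − 30) = 554 × 322/304 ≈ 587 Hz.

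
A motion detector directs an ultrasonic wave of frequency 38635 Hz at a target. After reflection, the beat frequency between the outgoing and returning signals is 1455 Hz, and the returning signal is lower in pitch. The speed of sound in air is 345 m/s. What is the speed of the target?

6.6 m/s

Double Doppler shift off a moving reflector: f₂ = f₀ · (v + u)/(v − u) (u > 0 toward emitter).
Returning signal is lower, so f₂ = f₀ − Δf = 38635 − 1455 = 37180 Hz.
Rearranging, u = v · (f₂ − f₀)/(f₂ + f₀) = 345 × -1455/75815 ≈ -6.6 m/s.
So the target is moving at 6.6 m/s away from the emitter.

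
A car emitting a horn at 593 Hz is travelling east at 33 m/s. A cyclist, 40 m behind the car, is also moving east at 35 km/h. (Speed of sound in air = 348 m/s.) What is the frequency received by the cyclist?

35 km/h = 9.722 m/s.
The cyclist is behind, so the car is moving away from it while the cyclist is moving toward the car.
With source receding and observer approaching, f' = f · (v + v_o)/(v + v_s).
f' = 593 × (348 + 9.722)/(348 + 33) = 593 × 357.72/381 ≈ 557 Hz.

557 Hz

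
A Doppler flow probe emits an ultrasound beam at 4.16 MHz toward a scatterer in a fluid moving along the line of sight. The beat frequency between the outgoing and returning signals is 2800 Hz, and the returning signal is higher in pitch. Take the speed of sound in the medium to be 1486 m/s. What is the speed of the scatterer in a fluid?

0.50 m/s

Double Doppler shift off a moving reflector: f₂ = f₀ · (v + u)/(v − u) (u > 0 toward emitter).
Returning signal is higher, so f₂ = f₀ + Δf = 4160000 + 2800 = 4162800 Hz.
Rearranging, u = v · (f₂ − f₀)/(f₂ + f₀) = 1486 × 2800/8322800 ≈ 0.50 m/s.
So the scatterer in a fluid is moving at 0.50 m/s toward the emitter.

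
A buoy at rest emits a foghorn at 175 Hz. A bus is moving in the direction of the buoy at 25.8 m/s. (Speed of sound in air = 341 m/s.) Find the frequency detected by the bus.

Moving observer, stationary source: f' = f · (v + v_o)/v.
f' = 175 × (341 + 25.8)/341 = 175 × 366.8/341 ≈ 188 Hz.

188 Hz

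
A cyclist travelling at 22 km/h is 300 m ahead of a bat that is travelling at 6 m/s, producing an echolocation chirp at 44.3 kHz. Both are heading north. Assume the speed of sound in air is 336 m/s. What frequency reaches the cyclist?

44.3 kHz

22 km/h = 6.111 m/s.
The cyclist is ahead, so the bat is moving toward it while the cyclist is moving away from the bat.
With source approaching and observer receding, f' = f · (v − v_o)/(v − v_s).
f' = 44.3 × (336 − 6.111)/(336 − 6) = 44.3 × 329.89/330 ≈ 44.3 kHz.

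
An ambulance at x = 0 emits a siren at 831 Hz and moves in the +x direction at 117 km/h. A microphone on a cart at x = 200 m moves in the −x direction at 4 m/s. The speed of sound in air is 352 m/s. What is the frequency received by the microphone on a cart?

926 Hz

117 km/h = 32.5 m/s.
The observer lies on the +x side, so the source is heading toward the observer and the observer is heading toward the source.
Both move, so f' = f · (v + v_o)/(v − v_s).
f' = 831 × (352 + 4)/(352 − 32.5) = 831 × 356/319.5 ≈ 926 Hz.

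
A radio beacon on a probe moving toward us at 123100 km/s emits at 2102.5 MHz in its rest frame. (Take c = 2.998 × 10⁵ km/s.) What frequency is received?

3252.6 MHz

β = v/c = 123100/299800 = 0.4106.
Relativistic Doppler for frequency: f' = f₀ · √((1 + β)/(1 − β)).
f' = 2102.5 × √(1.4106/0.5894) = 2102.5 × 1.54704 ≈ 3252.6 MHz.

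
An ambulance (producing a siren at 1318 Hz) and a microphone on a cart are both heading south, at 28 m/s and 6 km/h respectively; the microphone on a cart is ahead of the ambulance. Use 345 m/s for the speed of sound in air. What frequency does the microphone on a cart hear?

1427 Hz

6 km/h = 1.667 m/s.
The microphone on a cart is ahead, so the ambulance is moving toward it while the microphone on a cart is moving away from the ambulance.
General Doppler shift: f' = f · (v − v_o)/(v − v_s).
f' = 1318 × (345 − 1.667)/(345 − 28) = 1318 × 343.33/317 ≈ 1427 Hz.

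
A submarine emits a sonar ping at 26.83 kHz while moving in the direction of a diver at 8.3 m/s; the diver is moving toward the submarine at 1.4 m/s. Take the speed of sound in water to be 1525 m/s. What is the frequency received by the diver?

27.0 kHz

General Doppler shift: f' = f · (v + v_o)/(v − v_s).
f' = 26.83 × (1525 + 1.4)/(1525 − 8.3) = 26.83 × 1526.4/1516.7 ≈ 27.0 kHz.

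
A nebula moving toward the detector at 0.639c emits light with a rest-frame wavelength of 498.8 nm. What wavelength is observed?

234.1 nm

Relativistic Doppler for wavelength: λ' = λ₀ · √((1 − β)/(1 + β)).
λ' = 498.8 × √(0.3610/1.6390) = 498.8 × 0.46931 ≈ 234.1 nm.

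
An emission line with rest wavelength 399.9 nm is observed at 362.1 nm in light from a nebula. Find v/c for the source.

0.099

λ'/λ₀ = 0.9055 < 1 (blueshift), so the source is approaching.
λ'/λ₀ = √((1 − β)/(1 + β)) for an approaching source ⇒ β = (1 − r²)/(1 + r²) with r = λ'/λ₀.
β = (1 − 0.8199)/(1 + 0.8199) ≈ 0.099.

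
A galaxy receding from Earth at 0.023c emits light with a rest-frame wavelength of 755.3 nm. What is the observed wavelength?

Relativistic Doppler for wavelength: λ' = λ₀ · √((1 + β)/(1 − β)).
λ' = 755.3 × √(1.0230/0.9770) = 755.3 × 1.02327 ≈ 772.9 nm.

772.9 nm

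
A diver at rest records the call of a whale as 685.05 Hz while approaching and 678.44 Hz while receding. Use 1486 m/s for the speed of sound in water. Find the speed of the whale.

f₁/f₂ = (v + v_s)/(v − v_s), so v_s = v · (f₁ − f₂)/(f₁ + f₂).
v_s = 1486 × (685.05 − 678.44)/(685.05 + 678.44) = 1486 × 6.61/1363.49 ≈ 7.2 m/s.

7.2 m/s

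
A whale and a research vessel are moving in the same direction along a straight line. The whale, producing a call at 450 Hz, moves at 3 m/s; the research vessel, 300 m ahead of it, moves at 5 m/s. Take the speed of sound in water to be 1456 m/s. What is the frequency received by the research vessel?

The research vessel is ahead, so the whale is moving toward it while the research vessel is moving away from the whale.
With source approaching and observer receding, f' = f · (v − v_o)/(v − v_s).
f' = 450 × (1456 − 5)/(1456 − 3) = 450 × 1451/1453 ≈ 449 Hz.

449 Hz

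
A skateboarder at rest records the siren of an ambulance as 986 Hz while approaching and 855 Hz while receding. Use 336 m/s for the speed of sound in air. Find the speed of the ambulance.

23.9 m/s

f₁/f₂ = (v + v_s)/(v − v_s), so v_s = v · (f₁ − f₂)/(f₁ + f₂).
v_s = 336 × (986 − 855)/(986 + 855) = 336 × 131/1841 ≈ 23.9 m/s.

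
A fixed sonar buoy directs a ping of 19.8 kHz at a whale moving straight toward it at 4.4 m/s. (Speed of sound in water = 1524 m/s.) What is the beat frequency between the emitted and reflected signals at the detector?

115 Hz

The whale first receives the wave as a moving observer: f₁ = f₀ · (v + u)/v = 19.8 × (1524 + 4.4)/1524 ≈ 19.8572 kHz.
The reflection then acts as a moving source: f₂ = f₁ · v/(v − u) ≈ 19.9147 kHz.
Beat frequency (with f₀ = 19800 Hz): |f₂ − f₀| = 2u·f₀/(v − u) = 2 × 4.4 × 19800/1519.6 ≈ 115 Hz.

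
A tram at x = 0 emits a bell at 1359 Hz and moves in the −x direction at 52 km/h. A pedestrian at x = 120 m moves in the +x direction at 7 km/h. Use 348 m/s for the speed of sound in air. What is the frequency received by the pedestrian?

52 km/h = 14.44 m/s; 7 km/h = 1.944 m/s.
The observer lies on the +x side, so the source is heading away from the observer and the observer is heading away from the source.
With source receding and observer receding, f' = f · (v − v_o)/(v + v_s).
f' = 1359 × (348 − 1.944)/(348 + 14.44) = 1359 × 346.06/362.44 ≈ 1298 Hz.

1298 Hz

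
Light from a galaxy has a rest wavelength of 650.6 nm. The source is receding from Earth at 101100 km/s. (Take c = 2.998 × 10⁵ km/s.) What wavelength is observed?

β = v/c = 101100/299800 = 0.3372.
Relativistic Doppler for wavelength: λ' = λ₀ · √((1 + β)/(1 − β)).
λ' = 650.6 × √(1.3372/0.6628) = 650.6 × 1.42043 ≈ 924.1 nm.

924.1 nm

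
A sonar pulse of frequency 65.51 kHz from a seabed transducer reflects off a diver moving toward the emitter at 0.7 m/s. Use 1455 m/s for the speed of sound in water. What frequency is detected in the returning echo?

The diver first receives the wave as a moving observer: f₁ = f₀ · (v + u)/v = 65.51 × (1455 + 0.7)/1455 ≈ 65.5 kHz.
On reflection it acts as a source moving toward the stationary detector: f₂ = f₁ · v/(v − u) = 65.5 × 1455/1454.3 ≈ 65.6 kHz.

65.6 kHz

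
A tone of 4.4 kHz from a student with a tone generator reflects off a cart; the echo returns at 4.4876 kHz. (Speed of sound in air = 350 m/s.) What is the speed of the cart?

3.4 m/s

Double Doppler shift off a moving reflector: f₂ = f₀ · (v + u)/(v − u) (u > 0 toward emitter).
Rearranging, u = v · (f₂ − f₀)/(f₂ + f₀) = 350 × 0.0876/8.8876 ≈ 3.4 m/s.
So the cart is moving at 3.4 m/s toward the emitter.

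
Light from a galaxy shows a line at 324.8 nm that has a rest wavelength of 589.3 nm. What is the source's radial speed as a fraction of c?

0.534

λ'/λ₀ = 0.5512 < 1 (blueshift), so the source is approaching.
λ'/λ₀ = √((1 − β)/(1 + β)) for an approaching source ⇒ β = (1 − r²)/(1 + r²) with r = λ'/λ₀.
β = (1 − 0.3038)/(1 + 0.3038) ≈ 0.534.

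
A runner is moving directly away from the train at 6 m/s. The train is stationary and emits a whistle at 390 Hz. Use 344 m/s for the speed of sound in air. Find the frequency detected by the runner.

Moving observer, stationary source: f' = f · (v − v_o)/v.
f' = 390 × (344 − 6)/344 = 390 × 338/344 ≈ 383 Hz.

383 Hz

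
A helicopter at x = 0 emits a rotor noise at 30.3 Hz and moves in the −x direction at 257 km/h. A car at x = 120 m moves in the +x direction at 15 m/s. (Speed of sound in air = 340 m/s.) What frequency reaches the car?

257 km/h = 71.39 m/s.
The observer lies on the +x side, so the source is heading away from the observer and the observer is heading away from the source.
Both move, so f' = f · (v − v_o)/(v + v_s).
f' = 30.3 × (340 − 15)/(340 + 71.39) = 30.3 × 325/411.39 ≈ 23.9 Hz.

23.9 Hz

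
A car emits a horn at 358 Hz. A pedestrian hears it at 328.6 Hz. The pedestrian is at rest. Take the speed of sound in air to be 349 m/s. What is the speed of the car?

31 m/s

f' < f, so the car is receding.
f' = f · v/(v + v_s) ⇒ v_s = v · |1 − f/f'|.
v_s = 349 × |1 − 358/328.6| = 349 × 0.08947 ≈ 31 m/s.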